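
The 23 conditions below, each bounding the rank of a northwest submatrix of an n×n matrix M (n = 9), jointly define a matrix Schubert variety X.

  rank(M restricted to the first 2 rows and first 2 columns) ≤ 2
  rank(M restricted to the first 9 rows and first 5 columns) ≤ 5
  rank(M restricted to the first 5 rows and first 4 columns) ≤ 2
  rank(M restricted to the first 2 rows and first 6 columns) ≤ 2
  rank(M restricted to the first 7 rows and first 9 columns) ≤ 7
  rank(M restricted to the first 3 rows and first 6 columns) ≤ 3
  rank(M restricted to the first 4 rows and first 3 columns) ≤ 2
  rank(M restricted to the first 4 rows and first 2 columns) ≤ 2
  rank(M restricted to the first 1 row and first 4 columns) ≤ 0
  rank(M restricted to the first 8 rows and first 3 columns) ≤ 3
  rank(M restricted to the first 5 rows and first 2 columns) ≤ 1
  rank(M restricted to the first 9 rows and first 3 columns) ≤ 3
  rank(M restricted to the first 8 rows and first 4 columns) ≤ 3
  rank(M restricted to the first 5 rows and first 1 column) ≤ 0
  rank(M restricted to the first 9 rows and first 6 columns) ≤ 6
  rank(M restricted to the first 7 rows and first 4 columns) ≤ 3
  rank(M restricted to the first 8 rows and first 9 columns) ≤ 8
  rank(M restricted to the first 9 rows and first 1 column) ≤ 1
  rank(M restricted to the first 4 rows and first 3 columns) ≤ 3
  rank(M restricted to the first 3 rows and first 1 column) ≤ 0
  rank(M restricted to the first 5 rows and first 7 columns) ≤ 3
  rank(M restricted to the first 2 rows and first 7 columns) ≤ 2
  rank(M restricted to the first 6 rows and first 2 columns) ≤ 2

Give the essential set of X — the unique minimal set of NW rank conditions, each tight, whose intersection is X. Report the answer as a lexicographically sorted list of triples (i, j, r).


Reconstructing r_w from the 23 given conditions:

  i=1: 0 | 0 | 0 | 0 | 1 | 1 | 1 | 1 | 1
  i=2: 0 | 1 | 1 | 1 | 2 | 2 | 2 | 2 | 2
  i=3: 0 | 1 | 2 | 2 | 3 | 3 | 3 | 3 | 3
  i=4: 0 | 1 | 2 | 2 | 3 | 3 | 3 | 4 | 4
  i=5: 0 | 1 | 2 | 2 | 3 | 3 | 3 | 4 | 5
  i=6: 1 | 2 | 3 | 3 | 4 | 4 | 4 | 5 | 6
  i=7: 1 | 2 | 3 | 3 | 4 | 5 | 5 | 6 | 7
  i=8: 1 | 2 | 3 | 3 | 4 | 5 | 6 | 7 | 8
  i=9: 1 | 2 | 3 | 4 | 5 | 6 | 7 | 8 | 9

hence w(1..9) = (5, 2, 3, 8, 9, 1, 6, 7, 4).

5 SE-corners of the 16-cell Rothe diagram give Ess(w):

[(1, 4, 0), (5, 1, 0), (5, 4, 2), (5, 7, 3), (8, 4, 3)]


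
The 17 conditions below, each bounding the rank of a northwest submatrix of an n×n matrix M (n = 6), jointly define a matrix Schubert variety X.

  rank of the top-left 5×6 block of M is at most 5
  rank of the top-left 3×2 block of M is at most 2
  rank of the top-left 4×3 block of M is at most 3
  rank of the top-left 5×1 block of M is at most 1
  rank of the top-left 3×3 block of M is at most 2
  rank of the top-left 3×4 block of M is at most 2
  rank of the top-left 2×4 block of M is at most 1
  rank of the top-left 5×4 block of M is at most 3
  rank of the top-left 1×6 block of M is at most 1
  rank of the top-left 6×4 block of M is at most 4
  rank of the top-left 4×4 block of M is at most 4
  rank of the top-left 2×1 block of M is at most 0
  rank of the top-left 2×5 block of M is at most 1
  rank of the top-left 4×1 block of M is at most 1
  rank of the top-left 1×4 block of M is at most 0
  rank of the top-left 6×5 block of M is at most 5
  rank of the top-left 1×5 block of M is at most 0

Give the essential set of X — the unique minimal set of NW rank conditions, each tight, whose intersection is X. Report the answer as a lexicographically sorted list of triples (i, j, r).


Rank table r_w(6×6) implied by the 17 constraints:

  row 1: 0, 0, 0, 0, 0, 1
  row 2: 0, 1, 1, 1, 1, 2
  row 3: 1, 2, 2, 2, 2, 3
  row 4: 1, 2, 3, 3, 3, 4
  row 5: 1, 2, 3, 3, 4, 5
  row 6: 1, 2, 3, 4, 5, 6

hence w(1..6) = (6, 2, 1, 3, 5, 4).

Fulton essential set (3 of the 7 Rothe cells):

[(1, 5, 0), (2, 1, 0), (5, 4, 3)]


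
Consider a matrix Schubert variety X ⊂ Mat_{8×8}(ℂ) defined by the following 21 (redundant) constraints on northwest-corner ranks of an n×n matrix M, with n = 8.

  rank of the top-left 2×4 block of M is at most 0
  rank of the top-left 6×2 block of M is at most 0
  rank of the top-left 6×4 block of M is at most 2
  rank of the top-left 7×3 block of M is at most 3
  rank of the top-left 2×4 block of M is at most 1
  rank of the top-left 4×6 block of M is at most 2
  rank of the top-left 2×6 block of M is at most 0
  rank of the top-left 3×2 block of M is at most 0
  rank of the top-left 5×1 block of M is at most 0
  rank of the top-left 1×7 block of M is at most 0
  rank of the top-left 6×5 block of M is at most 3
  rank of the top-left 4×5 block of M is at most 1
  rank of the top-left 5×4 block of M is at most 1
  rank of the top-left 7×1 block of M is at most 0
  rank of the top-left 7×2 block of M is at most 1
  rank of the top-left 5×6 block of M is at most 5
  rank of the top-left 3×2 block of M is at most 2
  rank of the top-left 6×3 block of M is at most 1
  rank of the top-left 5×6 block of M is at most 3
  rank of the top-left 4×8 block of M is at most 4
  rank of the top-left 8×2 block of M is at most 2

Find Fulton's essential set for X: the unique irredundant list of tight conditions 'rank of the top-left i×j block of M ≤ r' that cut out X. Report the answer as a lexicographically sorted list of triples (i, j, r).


Propagating the 21 rank bounds to every northwest block:

  row 1: 0  0  0  0  0  0  0  1
  row 2: 0  0  0  0  0  0  1  2
  row 3: 0  0  1  1  1  1  2  3
  row 4: 0  0  1  1  1  2  3  4
  row 5: 0  0  1  1  2  3  4  5
  row 6: 0  0  1  2  3  4  5  6
  row 7: 0  1  2  3  4  5  6  7
  row 8: 1  2  3  4  5  6  7  8

the unique w with this rank table is (8, 7, 3, 6, 5, 4, 2, 1).

Rothe diagram D(w) (25 cells), 6 SE-corners (essential conditions):

[(1, 7, 0), (2, 6, 0), (4, 5, 1), (5, 4, 1), (6, 2, 0), (7, 1, 0)]


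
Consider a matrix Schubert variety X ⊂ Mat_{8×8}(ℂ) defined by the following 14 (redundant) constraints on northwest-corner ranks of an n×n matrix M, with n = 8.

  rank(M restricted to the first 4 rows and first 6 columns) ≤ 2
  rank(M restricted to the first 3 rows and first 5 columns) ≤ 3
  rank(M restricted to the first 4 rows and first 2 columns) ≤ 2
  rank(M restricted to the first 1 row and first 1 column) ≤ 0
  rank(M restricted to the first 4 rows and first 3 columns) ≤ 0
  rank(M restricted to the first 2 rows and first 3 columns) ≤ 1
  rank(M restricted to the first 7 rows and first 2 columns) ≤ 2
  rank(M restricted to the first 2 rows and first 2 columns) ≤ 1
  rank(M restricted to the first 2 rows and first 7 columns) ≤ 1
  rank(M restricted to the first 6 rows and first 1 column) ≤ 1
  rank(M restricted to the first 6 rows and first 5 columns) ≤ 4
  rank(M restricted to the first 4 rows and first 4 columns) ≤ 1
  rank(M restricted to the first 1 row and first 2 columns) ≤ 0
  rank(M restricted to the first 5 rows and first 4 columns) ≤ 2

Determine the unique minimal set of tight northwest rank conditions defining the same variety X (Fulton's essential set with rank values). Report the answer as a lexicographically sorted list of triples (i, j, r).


The tightest implied rank at each (i,j), from the 14 conditions:

  row 1: 0  0  0  1  1  1  1  1
  row 2: 0  0  0  1  1  1  1  2
  row 3: 0  0  0  1  2  2  2  3
  row 4: 0  0  0  1  2  2  3  4
  row 5: 1  1  1  2  3  3  4  5
  row 6: 1  2  2  3  4  4  5  6
  row 7: 1  2  3  4  5  5  6  7
  row 8: 1  2  3  4  5  6  7  8

the unique w with this rank table is (4, 8, 5, 7, 1, 2, 3, 6).

3 SE-corners of the 16-cell Rothe diagram give Ess(w):

[(2, 7, 1), (4, 3, 0), (4, 6, 2)]


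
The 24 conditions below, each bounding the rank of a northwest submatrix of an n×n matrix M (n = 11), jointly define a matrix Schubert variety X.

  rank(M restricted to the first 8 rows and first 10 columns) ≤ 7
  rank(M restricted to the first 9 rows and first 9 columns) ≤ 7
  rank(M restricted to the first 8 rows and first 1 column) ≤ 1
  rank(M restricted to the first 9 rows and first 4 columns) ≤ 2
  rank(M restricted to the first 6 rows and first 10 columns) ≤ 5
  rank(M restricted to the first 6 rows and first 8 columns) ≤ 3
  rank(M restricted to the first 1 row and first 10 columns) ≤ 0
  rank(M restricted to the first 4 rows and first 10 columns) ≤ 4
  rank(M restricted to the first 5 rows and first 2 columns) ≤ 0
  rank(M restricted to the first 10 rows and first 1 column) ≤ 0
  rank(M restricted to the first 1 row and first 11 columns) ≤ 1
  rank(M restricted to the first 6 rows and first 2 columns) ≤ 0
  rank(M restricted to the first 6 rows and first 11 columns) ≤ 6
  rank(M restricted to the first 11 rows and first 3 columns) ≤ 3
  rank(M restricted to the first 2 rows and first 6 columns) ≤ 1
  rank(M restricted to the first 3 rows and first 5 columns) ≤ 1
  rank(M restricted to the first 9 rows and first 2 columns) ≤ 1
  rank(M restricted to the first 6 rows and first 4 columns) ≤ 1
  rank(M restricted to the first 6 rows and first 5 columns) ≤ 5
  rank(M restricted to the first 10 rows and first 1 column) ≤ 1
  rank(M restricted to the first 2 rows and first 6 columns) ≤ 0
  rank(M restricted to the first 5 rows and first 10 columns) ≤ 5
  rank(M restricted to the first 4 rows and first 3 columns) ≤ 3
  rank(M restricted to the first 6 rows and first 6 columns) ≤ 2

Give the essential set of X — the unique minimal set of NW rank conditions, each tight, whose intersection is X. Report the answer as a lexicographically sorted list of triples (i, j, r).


The tightest implied rank at each (i,j), from the 24 conditions:

  R[1]: 0 0 0 0 0 0 0 0 0 0 1
  R[2]: 0 0 0 0 0 0 1 1 1 1 2
  R[3]: 0 0 1 1 1 1 2 2 2 2 3
  R[4]: 0 0 1 1 2 2 3 3 3 3 4
  R[5]: 0 0 1 1 2 2 3 3 4 4 5
  R[6]: 0 0 1 1 2 2 3 3 4 5 6
  R[7]: 0 1 2 2 3 3 4 4 5 6 7
  R[8]: 0 1 2 2 3 4 5 5 6 7 8
  R[9]: 0 1 2 2 3 4 5 6 7 8 9
  R[10]: 0 1 2 3 4 5 6 7 8 9 10
  R[11]: 1 2 3 4 5 6 7 8 9 10 11

the unique w with this rank table is (11, 7, 3, 5, 9, 10, 2, 6, 8, 4, 1).

Rothe diagram D(w) (37 cells), 8 SE-corners (essential conditions):

[(1, 10, 0), (2, 6, 0), (6, 2, 0), (6, 4, 1), (6, 6, 2), (6, 8, 3), (9, 4, 2), (10, 1, 0)]


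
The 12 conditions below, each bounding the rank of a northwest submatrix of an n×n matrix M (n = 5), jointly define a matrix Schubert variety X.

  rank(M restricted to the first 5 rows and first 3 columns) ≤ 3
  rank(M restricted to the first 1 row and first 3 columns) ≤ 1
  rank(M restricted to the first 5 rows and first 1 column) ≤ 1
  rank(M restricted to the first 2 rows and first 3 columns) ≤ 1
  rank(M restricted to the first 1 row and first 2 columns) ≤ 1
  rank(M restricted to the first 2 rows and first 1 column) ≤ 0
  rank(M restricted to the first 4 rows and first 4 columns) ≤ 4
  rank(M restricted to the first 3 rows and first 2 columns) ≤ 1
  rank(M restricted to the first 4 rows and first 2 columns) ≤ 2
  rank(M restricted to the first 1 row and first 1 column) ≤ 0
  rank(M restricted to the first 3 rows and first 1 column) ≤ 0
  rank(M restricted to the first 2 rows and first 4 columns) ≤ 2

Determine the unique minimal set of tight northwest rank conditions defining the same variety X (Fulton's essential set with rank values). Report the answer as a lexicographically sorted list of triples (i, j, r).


Propagating the 12 rank bounds to every northwest block:

  0, 1, 1, 1, 1
  0, 1, 1, 2, 2
  0, 1, 2, 3, 3
  1, 2, 3, 4, 4
  1, 2, 3, 4, 5

hence w(1..5) = (2, 4, 3, 1, 5).

D(w) has 4 cells with 2 SE-corners; essential set:

[(2, 3, 1), (3, 1, 0)]


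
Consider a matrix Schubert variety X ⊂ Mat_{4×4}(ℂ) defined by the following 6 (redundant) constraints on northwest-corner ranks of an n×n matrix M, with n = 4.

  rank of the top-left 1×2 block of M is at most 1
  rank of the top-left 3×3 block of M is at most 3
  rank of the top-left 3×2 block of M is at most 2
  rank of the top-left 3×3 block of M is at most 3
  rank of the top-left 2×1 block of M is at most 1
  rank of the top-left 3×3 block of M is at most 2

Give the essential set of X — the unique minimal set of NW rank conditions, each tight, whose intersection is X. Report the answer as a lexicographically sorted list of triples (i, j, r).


Reconstructing r_w from the 6 given conditions:

  i=1: 1, 1, 1, 1
  i=2: 1, 2, 2, 2
  i=3: 1, 2, 2, 3
  i=4: 1, 2, 3, 4

giving w = (1, 2, 4, 3) via Δ²R.

ℓ(w)=1; the 1 essential cell (i,j,r):

[(3, 3, 2)]


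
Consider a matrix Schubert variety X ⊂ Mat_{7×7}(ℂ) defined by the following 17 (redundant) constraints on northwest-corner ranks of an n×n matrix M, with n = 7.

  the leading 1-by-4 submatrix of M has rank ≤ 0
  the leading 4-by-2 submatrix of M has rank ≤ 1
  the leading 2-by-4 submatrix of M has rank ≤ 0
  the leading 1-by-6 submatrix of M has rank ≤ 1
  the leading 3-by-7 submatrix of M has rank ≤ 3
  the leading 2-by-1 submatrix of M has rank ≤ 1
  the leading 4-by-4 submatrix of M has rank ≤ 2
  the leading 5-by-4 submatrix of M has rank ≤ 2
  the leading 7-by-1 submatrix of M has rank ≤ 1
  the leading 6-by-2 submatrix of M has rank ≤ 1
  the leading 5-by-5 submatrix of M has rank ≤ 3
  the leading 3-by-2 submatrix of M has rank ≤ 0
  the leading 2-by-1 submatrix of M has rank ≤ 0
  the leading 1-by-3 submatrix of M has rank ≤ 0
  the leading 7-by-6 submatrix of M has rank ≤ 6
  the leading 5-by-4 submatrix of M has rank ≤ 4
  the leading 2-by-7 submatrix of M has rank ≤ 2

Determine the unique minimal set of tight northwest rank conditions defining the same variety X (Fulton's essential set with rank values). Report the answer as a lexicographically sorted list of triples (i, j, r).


Computing R[i][j] = min implied NW-rank bound (n=7, 17 conditions):

  R[1]: 0  0  0  0  1  1  1
  R[2]: 0  0  0  0  1  2  2
  R[3]: 0  0  1  1  2  3  3
  R[4]: 1  1  2  2  3  4  4
  R[5]: 1  1  2  2  3  4  5
  R[6]: 1  1  2  3  4  5  6
  R[7]: 1  2  3  4  5  6  7

second differences of R give the permutation w = (5, 6, 3, 1, 7, 4, 2).

4 SE-corners of the 13-cell Rothe diagram give Ess(w):

[(2, 4, 0), (3, 2, 0), (5, 4, 2), (6, 2, 1)]


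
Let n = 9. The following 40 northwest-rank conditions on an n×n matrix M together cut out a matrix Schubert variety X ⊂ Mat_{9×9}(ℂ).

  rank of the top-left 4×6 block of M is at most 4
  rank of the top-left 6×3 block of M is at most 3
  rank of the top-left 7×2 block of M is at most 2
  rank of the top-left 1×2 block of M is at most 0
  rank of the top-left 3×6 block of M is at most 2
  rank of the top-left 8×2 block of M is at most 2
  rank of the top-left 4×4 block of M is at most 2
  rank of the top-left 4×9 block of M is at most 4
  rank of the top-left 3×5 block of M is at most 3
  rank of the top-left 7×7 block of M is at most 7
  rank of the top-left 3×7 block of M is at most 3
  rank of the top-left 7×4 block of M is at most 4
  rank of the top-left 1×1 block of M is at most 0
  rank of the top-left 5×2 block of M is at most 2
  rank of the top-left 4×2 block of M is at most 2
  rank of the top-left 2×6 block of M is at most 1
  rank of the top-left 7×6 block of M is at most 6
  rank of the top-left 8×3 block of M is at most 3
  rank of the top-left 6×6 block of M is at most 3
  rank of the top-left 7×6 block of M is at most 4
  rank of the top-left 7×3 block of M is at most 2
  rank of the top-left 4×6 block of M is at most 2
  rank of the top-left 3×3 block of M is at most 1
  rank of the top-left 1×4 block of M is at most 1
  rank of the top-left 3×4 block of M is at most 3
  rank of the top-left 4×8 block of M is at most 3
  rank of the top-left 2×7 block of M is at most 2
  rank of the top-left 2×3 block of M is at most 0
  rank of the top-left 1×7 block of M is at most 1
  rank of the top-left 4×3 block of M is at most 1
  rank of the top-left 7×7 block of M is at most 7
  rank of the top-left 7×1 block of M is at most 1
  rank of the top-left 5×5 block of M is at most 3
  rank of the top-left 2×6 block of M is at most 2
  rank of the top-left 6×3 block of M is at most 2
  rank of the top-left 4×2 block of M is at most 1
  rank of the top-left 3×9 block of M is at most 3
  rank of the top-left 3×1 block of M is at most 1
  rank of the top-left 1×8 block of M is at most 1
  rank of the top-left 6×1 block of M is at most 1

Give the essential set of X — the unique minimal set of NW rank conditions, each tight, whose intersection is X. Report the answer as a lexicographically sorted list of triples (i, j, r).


Reconstructing r_w from the 40 given conditions:

  R[1]: 0 | 0 | 0 | 1 | 1 | 1 | 1 | 1 | 1
  R[2]: 0 | 0 | 0 | 1 | 1 | 1 | 2 | 2 | 2
  R[3]: 1 | 1 | 1 | 2 | 2 | 2 | 3 | 3 | 3
  R[4]: 1 | 1 | 1 | 2 | 2 | 2 | 3 | 3 | 4
  R[5]: 1 | 2 | 2 | 3 | 3 | 3 | 4 | 4 | 5
  R[6]: 1 | 2 | 2 | 3 | 3 | 3 | 4 | 5 | 6
  R[7]: 1 | 2 | 2 | 3 | 4 | 4 | 5 | 6 | 7
  R[8]: 1 | 2 | 3 | 4 | 5 | 5 | 6 | 7 | 8
  R[9]: 1 | 2 | 3 | 4 | 5 | 6 | 7 | 8 | 9

the unique w with this rank table is (4, 7, 1, 9, 2, 8, 5, 3, 6).

7 SE-corners of the 17-cell Rothe diagram give Ess(w):

[(2, 3, 0), (2, 6, 1), (4, 3, 1), (4, 6, 2), (4, 8, 3), (6, 6, 3), (7, 3, 2)]


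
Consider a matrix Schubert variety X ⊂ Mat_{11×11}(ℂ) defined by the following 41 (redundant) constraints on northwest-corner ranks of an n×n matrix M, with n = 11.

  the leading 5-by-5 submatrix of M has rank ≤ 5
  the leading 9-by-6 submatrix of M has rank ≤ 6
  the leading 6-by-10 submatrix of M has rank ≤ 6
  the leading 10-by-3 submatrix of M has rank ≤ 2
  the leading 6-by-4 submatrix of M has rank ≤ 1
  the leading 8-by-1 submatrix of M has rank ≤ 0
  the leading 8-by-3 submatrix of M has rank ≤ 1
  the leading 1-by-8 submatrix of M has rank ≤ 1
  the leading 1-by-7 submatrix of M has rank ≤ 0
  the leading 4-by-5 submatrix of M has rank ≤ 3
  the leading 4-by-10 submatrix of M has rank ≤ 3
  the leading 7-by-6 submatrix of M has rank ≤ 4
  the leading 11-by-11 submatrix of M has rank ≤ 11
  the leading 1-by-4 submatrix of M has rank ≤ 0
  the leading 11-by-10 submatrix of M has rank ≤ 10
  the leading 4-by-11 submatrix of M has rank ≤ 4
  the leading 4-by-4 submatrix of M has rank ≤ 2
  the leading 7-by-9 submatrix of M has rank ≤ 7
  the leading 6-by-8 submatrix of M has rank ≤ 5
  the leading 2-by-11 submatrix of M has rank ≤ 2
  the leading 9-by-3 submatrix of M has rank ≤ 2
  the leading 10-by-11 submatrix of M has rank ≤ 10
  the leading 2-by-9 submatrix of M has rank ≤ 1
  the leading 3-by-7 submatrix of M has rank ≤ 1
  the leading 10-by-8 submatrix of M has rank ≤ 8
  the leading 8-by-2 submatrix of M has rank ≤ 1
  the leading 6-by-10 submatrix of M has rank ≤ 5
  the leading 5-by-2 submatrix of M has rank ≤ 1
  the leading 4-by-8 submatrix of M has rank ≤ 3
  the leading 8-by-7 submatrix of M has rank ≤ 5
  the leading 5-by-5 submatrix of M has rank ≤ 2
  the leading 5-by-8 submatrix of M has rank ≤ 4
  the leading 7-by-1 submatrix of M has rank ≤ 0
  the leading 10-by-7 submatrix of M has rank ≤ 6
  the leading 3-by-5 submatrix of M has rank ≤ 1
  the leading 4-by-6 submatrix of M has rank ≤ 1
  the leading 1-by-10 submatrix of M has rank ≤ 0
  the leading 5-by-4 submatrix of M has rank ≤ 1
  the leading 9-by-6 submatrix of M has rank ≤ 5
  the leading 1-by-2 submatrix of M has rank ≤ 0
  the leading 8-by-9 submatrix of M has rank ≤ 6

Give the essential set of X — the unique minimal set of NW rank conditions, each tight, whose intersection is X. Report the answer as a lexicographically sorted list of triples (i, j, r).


The tightest implied rank at each (i,j), from the 41 conditions:

  i=1: 0 | 0 | 0 | 0 | 0 | 0 | 0 | 0 | 0 | 0 | 1
  i=2: 0 | 1 | 1 | 1 | 1 | 1 | 1 | 1 | 1 | 1 | 2
  i=3: 0 | 1 | 1 | 1 | 1 | 1 | 1 | 2 | 2 | 2 | 3
  i=4: 0 | 1 | 1 | 1 | 1 | 1 | 2 | 3 | 3 | 3 | 4
  i=5: 0 | 1 | 1 | 1 | 2 | 2 | 3 | 4 | 4 | 4 | 5
  i=6: 0 | 1 | 1 | 1 | 2 | 3 | 4 | 5 | 5 | 5 | 6
  i=7: 0 | 1 | 1 | 2 | 3 | 4 | 5 | 6 | 6 | 6 | 7
  i=8: 0 | 1 | 1 | 2 | 3 | 4 | 5 | 6 | 6 | 7 | 8
  i=9: 1 | 2 | 2 | 3 | 4 | 5 | 6 | 7 | 7 | 8 | 9
  i=10: 1 | 2 | 2 | 3 | 4 | 5 | 6 | 7 | 8 | 9 | 10
  i=11: 1 | 2 | 3 | 4 | 5 | 6 | 7 | 8 | 9 | 10 | 11

hence w(1..11) = (11, 2, 8, 7, 5, 6, 4, 10, 1, 9, 3).

8 SE-corners of the 34-cell Rothe diagram give Ess(w):

[(1, 10, 0), (3, 7, 1), (4, 6, 1), (6, 4, 1), (8, 1, 0), (8, 3, 1), (8, 9, 6), (10, 3, 2)]


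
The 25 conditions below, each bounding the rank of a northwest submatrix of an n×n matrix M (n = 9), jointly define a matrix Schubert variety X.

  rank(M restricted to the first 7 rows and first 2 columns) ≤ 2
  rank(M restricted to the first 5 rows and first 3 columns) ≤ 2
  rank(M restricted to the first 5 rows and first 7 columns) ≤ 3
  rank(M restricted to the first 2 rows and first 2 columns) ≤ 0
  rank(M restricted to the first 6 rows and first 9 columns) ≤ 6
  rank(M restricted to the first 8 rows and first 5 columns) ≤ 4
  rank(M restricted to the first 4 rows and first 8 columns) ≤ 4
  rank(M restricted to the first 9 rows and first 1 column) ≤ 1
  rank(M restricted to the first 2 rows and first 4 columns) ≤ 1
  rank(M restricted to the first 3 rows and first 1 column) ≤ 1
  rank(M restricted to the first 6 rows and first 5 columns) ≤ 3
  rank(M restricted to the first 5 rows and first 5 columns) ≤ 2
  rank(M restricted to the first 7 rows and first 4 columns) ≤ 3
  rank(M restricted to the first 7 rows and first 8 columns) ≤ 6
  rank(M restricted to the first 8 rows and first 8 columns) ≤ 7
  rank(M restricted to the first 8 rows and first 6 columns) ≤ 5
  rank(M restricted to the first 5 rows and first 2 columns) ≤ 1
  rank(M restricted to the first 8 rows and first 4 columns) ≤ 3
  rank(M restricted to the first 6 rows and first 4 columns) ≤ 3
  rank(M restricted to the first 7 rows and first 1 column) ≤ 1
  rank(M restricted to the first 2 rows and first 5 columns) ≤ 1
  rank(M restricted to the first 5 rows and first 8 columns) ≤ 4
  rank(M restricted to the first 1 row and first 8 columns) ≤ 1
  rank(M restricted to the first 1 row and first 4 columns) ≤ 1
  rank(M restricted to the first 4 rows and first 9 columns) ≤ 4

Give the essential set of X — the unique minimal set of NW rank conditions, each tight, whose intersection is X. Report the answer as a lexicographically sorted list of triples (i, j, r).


Propagating the 25 rank bounds to every northwest block:

  i=1: 0  0  1  1  1  1  1  1  1
  i=2: 0  0  1  1  1  2  2  2  2
  i=3: 1  1  2  2  2  3  3  3  3
  i=4: 1  1  2  2  2  3  3  4  4
  i=5: 1  1  2  2  2  3  3  4  5
  i=6: 1  2  3  3  3  4  4  5  6
  i=7: 1  2  3  3  4  5  5  6  7
  i=8: 1  2  3  3  4  5  6  7  8
  i=9: 1  2  3  4  5  6  7  8  9

so w = (3, 6, 1, 8, 9, 2, 5, 7, 4).

D(w) has 16 cells with 6 SE-corners; essential set:

[(2, 2, 0), (2, 5, 1), (5, 2, 1), (5, 5, 2), (5, 7, 3), (8, 4, 3)]


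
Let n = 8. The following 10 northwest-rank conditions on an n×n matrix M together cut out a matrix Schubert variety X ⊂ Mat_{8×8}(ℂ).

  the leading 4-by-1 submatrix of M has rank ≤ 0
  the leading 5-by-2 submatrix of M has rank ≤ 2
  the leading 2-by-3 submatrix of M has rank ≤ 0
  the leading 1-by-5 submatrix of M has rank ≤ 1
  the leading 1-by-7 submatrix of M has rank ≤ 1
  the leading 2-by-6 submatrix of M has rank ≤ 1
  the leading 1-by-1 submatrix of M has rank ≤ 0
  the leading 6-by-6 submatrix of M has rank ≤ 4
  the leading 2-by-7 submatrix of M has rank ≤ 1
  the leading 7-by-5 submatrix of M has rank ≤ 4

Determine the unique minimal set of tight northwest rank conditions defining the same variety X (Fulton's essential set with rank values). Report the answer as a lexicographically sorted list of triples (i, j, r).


Reconstructing r_w from the 10 given conditions:

  0 0 0 1 1 1 1 1
  0 0 0 1 1 1 1 2
  0 1 1 2 2 2 2 3
  0 1 2 3 3 3 3 4
  1 2 3 4 4 4 4 5
  1 2 3 4 4 4 5 6
  1 2 3 4 4 5 6 7
  1 2 3 4 5 6 7 8

the unique w with this rank table is (4, 8, 2, 3, 1, 7, 6, 5).

D(w) has 14 cells with 5 SE-corners; essential set:

[(2, 3, 0), (2, 7, 1), (4, 1, 0), (6, 6, 4), (7, 5, 4)]


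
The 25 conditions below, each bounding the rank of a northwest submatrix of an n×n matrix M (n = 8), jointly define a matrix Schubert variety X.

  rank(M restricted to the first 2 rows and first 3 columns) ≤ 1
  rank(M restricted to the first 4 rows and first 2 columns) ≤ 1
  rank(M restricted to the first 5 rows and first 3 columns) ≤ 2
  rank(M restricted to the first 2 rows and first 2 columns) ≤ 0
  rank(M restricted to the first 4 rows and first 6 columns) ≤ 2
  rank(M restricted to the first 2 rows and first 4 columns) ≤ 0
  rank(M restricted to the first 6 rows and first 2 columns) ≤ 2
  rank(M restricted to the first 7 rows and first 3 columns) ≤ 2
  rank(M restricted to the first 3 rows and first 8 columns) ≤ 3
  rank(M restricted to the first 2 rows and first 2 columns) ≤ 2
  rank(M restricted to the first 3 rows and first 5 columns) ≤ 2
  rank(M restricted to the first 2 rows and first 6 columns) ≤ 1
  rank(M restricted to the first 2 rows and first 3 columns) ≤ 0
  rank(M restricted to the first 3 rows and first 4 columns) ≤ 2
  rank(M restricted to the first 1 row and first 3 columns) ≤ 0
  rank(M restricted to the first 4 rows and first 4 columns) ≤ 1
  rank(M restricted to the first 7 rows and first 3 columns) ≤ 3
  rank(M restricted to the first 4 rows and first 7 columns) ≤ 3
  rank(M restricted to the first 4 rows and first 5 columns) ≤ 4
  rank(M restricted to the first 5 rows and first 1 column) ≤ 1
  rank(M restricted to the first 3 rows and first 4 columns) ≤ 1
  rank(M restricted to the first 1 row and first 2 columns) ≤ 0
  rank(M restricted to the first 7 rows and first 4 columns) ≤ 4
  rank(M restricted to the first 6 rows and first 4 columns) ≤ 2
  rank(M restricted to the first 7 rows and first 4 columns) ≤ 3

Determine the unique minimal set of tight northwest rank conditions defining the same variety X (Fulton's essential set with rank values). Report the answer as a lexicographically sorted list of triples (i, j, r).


Recovering R(i,j) via the rank-extension bound from the 25 conditions:

  R[1]: 0, 0, 0, 0, 1, 1, 1, 1
  R[2]: 0, 0, 0, 0, 1, 1, 2, 2
  R[3]: 1, 1, 1, 1, 2, 2, 3, 3
  R[4]: 1, 1, 1, 1, 2, 2, 3, 4
  R[5]: 1, 2, 2, 2, 3, 3, 4, 5
  R[6]: 1, 2, 2, 2, 3, 4, 5, 6
  R[7]: 1, 2, 2, 3, 4, 5, 6, 7
  R[8]: 1, 2, 3, 4, 5, 6, 7, 8

reading off 1-entries of Δ²R: w = (5, 7, 1, 8, 2, 6, 4, 3).

6 SE-corners of the 16-cell Rothe diagram give Ess(w):

[(2, 4, 0), (2, 6, 1), (4, 4, 1), (4, 6, 2), (6, 4, 2), (7, 3, 2)]


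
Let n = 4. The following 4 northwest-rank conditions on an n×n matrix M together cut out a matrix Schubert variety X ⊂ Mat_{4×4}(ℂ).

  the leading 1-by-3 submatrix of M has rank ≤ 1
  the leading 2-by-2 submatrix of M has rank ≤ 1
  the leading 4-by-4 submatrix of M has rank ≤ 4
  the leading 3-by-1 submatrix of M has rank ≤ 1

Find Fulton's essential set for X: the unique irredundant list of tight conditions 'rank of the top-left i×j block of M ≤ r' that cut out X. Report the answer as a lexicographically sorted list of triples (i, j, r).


Computing R[i][j] = min implied NW-rank bound (n=4, 4 conditions):

  R[1]: 1 | 1 | 1 | 1
  R[2]: 1 | 1 | 2 | 2
  R[3]: 1 | 2 | 3 | 3
  R[4]: 1 | 2 | 3 | 4

so w = (1, 3, 2, 4).

|D(w)|=1, |Ess(w)|=1:

[(2, 2, 1)]


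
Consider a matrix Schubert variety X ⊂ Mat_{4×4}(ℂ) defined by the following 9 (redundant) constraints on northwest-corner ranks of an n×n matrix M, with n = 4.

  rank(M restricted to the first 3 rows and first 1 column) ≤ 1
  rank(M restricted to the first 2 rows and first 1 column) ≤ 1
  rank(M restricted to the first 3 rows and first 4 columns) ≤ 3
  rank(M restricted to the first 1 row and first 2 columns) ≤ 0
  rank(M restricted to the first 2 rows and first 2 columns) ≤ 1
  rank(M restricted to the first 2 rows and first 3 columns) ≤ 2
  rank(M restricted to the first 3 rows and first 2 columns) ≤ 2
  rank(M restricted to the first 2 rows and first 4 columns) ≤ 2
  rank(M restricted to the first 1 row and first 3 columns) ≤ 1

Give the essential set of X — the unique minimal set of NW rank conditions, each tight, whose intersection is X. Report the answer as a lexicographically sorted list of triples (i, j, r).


Propagating the 9 rank bounds to every northwest block:

  i=1: 0  0  1  1
  i=2: 1  1  2  2
  i=3: 1  2  3  3
  i=4: 1  2  3  4

second differences of R give the permutation w = (3, 1, 2, 4).

D(w) has 2 cells with 1 SE-corner; essential set:

[(1, 2, 0)]


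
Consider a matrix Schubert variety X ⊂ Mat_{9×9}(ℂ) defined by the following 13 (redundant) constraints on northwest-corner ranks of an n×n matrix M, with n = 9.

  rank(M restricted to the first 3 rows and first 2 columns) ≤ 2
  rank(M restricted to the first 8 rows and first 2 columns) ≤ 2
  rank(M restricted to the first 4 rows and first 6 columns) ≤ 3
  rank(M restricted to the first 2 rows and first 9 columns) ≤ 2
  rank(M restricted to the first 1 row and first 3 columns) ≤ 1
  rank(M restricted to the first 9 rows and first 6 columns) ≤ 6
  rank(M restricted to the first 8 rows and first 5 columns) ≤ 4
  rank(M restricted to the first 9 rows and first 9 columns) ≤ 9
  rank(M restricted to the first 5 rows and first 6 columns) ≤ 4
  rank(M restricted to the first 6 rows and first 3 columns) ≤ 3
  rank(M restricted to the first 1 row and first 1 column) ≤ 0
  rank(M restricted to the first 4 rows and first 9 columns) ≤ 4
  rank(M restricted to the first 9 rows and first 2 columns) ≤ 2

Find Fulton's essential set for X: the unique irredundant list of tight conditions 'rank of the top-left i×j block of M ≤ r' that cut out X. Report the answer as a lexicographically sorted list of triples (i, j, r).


Computing R[i][j] = min implied NW-rank bound (n=9, 13 conditions):

  0, 1, 1, 1, 1, 1, 1, 1, 1
  1, 2, 2, 2, 2, 2, 2, 2, 2
  1, 2, 3, 3, 3, 3, 3, 3, 3
  1, 2, 3, 3, 3, 3, 4, 4, 4
  1, 2, 3, 4, 4, 4, 5, 5, 5
  1, 2, 3, 4, 4, 5, 6, 6, 6
  1, 2, 3, 4, 4, 5, 6, 7, 7
  1, 2, 3, 4, 4, 5, 6, 7, 8
  1, 2, 3, 4, 5, 6, 7, 8, 9

giving w = (2, 1, 3, 7, 4, 6, 8, 9, 5) via Δ²R.

Rothe diagram D(w) (7 cells), 3 SE-corners (essential conditions):

[(1, 1, 0), (4, 6, 3), (8, 5, 4)]


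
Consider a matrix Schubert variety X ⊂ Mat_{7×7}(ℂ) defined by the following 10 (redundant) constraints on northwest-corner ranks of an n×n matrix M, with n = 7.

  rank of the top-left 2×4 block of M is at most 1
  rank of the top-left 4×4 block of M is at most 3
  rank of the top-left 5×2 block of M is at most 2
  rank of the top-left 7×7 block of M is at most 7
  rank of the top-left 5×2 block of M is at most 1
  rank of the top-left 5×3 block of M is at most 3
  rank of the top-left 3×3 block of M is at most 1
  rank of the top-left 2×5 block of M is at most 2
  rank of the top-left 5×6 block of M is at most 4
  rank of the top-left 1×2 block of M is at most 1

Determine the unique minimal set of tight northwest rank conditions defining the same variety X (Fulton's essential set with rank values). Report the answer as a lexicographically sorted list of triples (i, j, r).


Computing R[i][j] = min implied NW-rank bound (n=7, 10 conditions):

  1 1 1 1 1 1 1
  1 1 1 1 2 2 2
  1 1 1 2 3 3 3
  1 1 2 3 4 4 4
  1 1 2 3 4 4 5
  1 2 3 4 5 5 6
  1 2 3 4 5 6 7

second differences of R give the permutation w = (1, 5, 4, 3, 7, 2, 6).

|D(w)|=8, |Ess(w)|=4:

[(2, 4, 1), (3, 3, 1), (5, 2, 1), (5, 6, 4)]


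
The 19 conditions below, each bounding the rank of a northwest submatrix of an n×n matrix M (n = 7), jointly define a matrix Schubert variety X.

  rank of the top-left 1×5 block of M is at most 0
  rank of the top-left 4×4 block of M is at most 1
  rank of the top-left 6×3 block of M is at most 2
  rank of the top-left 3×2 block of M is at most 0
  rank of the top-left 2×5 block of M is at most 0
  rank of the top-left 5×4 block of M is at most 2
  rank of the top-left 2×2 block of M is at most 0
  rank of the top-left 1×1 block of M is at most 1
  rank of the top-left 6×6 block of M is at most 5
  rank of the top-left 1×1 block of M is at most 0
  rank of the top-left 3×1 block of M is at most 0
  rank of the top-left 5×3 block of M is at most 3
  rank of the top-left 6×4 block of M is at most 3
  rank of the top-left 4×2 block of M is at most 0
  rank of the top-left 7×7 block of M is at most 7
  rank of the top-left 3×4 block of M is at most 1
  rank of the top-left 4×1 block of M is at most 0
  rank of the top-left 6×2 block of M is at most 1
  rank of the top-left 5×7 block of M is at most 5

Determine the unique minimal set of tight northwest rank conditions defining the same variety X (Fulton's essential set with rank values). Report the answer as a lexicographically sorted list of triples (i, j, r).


Computing R[i][j] = min implied NW-rank bound (n=7, 19 conditions):

  R[1]: 0  0  0  0  0  1  1
  R[2]: 0  0  0  0  0  1  2
  R[3]: 0  0  1  1  1  2  3
  R[4]: 0  0  1  1  2  3  4
  R[5]: 1  1  2  2  3  4  5
  R[6]: 1  1  2  3  4  5  6
  R[7]: 1  2  3  4  5  6  7

the unique w with this rank table is (6, 7, 3, 5, 1, 4, 2).

4 SE-corners of the 16-cell Rothe diagram give Ess(w):

[(2, 5, 0), (4, 2, 0), (4, 4, 1), (6, 2, 1)]


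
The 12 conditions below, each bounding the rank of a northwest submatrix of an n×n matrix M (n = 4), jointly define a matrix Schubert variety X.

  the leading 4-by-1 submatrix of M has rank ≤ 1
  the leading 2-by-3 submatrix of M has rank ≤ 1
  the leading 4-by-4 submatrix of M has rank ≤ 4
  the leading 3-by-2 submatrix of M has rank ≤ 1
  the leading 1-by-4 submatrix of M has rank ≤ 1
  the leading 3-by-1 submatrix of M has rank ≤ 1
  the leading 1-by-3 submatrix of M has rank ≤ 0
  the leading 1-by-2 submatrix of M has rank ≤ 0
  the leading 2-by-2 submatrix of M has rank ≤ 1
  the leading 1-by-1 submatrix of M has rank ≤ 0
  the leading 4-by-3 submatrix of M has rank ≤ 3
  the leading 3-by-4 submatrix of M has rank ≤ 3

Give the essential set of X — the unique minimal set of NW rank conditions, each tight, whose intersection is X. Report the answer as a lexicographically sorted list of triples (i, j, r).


The tightest implied rank at each (i,j), from the 12 conditions:

  row 1: 0  0  0  1
  row 2: 1  1  1  2
  row 3: 1  1  2  3
  row 4: 1  2  3  4

so w = (4, 1, 3, 2).

|D(w)|=4, |Ess(w)|=2:

[(1, 3, 0), (3, 2, 1)]


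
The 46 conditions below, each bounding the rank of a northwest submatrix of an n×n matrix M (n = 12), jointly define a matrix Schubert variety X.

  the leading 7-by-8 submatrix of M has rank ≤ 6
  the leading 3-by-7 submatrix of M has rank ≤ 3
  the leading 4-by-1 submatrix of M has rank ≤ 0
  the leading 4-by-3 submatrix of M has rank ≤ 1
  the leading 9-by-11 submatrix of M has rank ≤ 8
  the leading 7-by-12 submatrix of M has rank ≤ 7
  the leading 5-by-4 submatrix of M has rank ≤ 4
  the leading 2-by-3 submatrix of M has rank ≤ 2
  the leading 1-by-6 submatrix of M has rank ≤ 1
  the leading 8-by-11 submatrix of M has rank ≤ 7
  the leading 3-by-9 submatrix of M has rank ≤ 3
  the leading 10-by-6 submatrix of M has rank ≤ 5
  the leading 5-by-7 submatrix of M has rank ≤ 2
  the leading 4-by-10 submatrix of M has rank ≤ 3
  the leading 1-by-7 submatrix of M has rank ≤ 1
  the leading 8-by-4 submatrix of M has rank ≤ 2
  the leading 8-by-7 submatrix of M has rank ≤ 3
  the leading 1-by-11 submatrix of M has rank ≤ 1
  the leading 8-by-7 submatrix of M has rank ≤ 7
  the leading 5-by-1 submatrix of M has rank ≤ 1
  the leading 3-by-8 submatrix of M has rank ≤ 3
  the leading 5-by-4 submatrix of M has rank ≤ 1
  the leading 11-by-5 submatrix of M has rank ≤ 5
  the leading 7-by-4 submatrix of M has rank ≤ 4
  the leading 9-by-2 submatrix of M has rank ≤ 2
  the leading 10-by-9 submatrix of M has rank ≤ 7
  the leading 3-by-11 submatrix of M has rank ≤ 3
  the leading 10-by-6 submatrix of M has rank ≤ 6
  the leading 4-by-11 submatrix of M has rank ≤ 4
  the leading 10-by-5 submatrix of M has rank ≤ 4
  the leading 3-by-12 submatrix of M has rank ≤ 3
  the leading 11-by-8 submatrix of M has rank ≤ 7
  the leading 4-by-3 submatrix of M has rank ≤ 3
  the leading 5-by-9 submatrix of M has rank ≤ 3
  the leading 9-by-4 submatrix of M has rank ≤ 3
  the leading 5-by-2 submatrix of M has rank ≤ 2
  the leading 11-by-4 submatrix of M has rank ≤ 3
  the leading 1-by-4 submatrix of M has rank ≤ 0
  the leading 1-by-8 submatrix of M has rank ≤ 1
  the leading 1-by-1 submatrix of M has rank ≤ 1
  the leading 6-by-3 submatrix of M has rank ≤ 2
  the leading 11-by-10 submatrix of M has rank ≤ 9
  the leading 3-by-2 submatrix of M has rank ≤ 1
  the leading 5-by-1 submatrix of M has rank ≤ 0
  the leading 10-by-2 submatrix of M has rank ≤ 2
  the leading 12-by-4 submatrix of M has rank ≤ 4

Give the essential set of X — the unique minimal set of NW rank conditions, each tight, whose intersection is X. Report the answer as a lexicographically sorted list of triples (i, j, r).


Propagating the 46 rank bounds to every northwest block:

  R[1]: 0, 0, 0, 0, 1, 1, 1, 1, 1, 1, 1, 1
  R[2]: 0, 1, 1, 1, 2, 2, 2, 2, 2, 2, 2, 2
  R[3]: 0, 1, 1, 1, 2, 2, 2, 3, 3, 3, 3, 3
  R[4]: 0, 1, 1, 1, 2, 2, 2, 3, 3, 3, 4, 4
  R[5]: 0, 1, 1, 1, 2, 2, 2, 3, 3, 4, 5, 5
  R[6]: 1, 2, 2, 2, 3, 3, 3, 4, 4, 5, 6, 6
  R[7]: 1, 2, 2, 2, 3, 3, 3, 4, 5, 6, 7, 7
  R[8]: 1, 2, 2, 2, 3, 3, 3, 4, 5, 6, 7, 8
  R[9]: 1, 2, 3, 3, 4, 4, 4, 5, 6, 7, 8, 9
  R[10]: 1, 2, 3, 3, 4, 5, 5, 6, 7, 8, 9, 10
  R[11]: 1, 2, 3, 3, 4, 5, 6, 7, 8, 9, 10, 11
  R[12]: 1, 2, 3, 4, 5, 6, 7, 8, 9, 10, 11, 12

hence w(1..12) = (5, 2, 8, 11, 10, 1, 9, 12, 3, 6, 7, 4).

Rothe diagram D(w) (33 cells), 9 SE-corners (essential conditions):

[(1, 4, 0), (4, 10, 3), (5, 1, 0), (5, 4, 1), (5, 7, 2), (5, 9, 3), (8, 4, 2), (8, 7, 3), (11, 4, 3)]


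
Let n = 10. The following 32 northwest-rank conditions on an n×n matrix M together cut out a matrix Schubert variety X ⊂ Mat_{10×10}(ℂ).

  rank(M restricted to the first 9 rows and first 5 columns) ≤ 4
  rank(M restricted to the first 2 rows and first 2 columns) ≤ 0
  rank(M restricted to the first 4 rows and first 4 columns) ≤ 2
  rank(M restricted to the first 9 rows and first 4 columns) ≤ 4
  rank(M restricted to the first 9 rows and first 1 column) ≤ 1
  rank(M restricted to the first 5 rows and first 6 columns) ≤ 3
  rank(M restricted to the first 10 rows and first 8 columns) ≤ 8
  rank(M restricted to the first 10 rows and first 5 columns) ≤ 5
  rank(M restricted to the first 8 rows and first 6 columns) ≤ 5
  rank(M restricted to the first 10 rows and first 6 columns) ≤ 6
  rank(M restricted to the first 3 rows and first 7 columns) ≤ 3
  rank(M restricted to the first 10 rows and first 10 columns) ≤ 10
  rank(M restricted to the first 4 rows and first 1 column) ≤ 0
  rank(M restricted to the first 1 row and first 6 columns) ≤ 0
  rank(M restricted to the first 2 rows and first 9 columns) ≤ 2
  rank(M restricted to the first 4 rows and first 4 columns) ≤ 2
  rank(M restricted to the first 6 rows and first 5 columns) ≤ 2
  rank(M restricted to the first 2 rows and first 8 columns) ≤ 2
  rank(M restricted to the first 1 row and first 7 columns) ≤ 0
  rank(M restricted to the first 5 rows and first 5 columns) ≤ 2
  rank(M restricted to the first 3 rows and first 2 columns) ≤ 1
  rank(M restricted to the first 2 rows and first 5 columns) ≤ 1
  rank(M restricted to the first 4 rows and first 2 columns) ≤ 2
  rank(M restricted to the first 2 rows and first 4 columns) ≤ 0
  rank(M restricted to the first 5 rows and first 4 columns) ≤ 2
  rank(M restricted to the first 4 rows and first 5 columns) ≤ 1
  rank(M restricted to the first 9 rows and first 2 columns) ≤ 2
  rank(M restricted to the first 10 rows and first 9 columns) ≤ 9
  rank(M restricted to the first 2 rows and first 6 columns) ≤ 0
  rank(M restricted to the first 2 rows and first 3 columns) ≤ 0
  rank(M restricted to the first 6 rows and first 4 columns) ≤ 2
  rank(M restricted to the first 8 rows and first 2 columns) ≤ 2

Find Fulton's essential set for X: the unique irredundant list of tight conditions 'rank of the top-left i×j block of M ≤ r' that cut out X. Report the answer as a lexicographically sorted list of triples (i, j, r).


Rank table r_w(10×10) implied by the 32 constraints:

  0, 0, 0, 0, 0, 0, 0, 1, 1, 1
  0, 0, 0, 0, 0, 0, 1, 2, 2, 2
  0, 1, 1, 1, 1, 1, 2, 3, 3, 3
  0, 1, 1, 1, 1, 2, 3, 4, 4, 4
  1, 2, 2, 2, 2, 3, 4, 5, 5, 5
  1, 2, 2, 2, 2, 3, 4, 5, 6, 6
  1, 2, 3, 3, 3, 4, 5, 6, 7, 7
  1, 2, 3, 4, 4, 5, 6, 7, 8, 8
  1, 2, 3, 4, 4, 5, 6, 7, 8, 9
  1, 2, 3, 4, 5, 6, 7, 8, 9, 10

giving w = (8, 7, 2, 6, 1, 9, 3, 4, 10, 5) via Δ²R.

6 SE-corners of the 22-cell Rothe diagram give Ess(w):

[(1, 7, 0), (2, 6, 0), (4, 1, 0), (4, 5, 1), (6, 5, 2), (9, 5, 4)]
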